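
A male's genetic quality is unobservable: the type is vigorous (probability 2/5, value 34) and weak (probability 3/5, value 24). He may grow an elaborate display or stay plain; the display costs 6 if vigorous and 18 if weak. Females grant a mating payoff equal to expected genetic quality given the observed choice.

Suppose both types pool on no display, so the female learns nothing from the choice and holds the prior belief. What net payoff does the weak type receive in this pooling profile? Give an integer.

28

Pooled mating payoff = 2/5·34 + 3/5·24 = 28.
weak pays no cost for no display, so net payoff = 28.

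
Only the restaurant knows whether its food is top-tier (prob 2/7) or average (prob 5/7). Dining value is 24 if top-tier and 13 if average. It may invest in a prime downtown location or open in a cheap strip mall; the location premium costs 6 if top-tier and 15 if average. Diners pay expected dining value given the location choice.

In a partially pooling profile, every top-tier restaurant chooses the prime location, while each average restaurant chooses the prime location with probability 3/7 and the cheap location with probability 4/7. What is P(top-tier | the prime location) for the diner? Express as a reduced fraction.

P(the prime location) = (2/7)·1 + (5/7)·(3/7) = 29/49.
By Bayes' rule, P(top-tier | the prime location) = (2/7) / (29/49) = 14/29.

14/29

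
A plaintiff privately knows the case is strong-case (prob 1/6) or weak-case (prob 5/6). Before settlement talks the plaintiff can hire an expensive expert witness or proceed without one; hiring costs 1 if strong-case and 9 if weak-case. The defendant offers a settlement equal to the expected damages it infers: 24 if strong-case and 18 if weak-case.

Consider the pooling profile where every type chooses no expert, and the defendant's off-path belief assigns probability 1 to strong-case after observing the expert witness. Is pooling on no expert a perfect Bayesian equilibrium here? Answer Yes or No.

On path, the defendant holds the prior and pays 1/6·24 + 5/6·18 = 19. Off path (the expert witness), believing strong-case, it pays 24.
strong-case: no expert nets 19; the expert witness nets 24 − 1 = 23. strong-case would deviate.
weak-case: no expert nets 19; the expert witness nets 24 − 9 = 15. weak-case stays.
A type deviates, so pooling fails.

No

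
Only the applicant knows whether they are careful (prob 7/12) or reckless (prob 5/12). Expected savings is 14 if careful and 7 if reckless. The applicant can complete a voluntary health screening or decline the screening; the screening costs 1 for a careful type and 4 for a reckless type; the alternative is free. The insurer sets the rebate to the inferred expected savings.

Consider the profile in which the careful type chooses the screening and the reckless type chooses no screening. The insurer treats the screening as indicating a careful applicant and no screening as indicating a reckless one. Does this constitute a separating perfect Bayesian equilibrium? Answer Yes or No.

Under these beliefs, the screening earns rebate 14 and no screening earns rebate 7.
careful: the screening nets 14 − 1 = 13; no screening nets 7. careful prefers the screening.
reckless: the screening nets 14 − 4 = 10; no screening nets 7. reckless would deviate to the screening.
reckless has a profitable deviation, so the profile is not an equilibrium.

No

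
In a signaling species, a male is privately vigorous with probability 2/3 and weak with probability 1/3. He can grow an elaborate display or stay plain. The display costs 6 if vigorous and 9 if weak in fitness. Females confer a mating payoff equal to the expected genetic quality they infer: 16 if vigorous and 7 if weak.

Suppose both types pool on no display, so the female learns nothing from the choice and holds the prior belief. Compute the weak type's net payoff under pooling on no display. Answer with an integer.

13

Pooled mating payoff = 2/3·16 + 1/3·7 = 13.
weak pays no cost for no display, so net payoff = 13.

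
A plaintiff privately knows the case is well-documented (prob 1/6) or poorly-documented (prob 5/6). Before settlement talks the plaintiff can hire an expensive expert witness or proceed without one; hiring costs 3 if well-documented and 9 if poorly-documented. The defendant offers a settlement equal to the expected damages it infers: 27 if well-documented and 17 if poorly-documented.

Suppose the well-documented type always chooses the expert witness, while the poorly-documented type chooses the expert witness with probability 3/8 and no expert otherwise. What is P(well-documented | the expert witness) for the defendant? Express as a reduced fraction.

8/23

P(the expert witness) = (1/6)·1 + (5/6)·(3/8) = 23/48.
By Bayes' rule, P(well-documented | the expert witness) = (1/6) / (23/48) = 8/23.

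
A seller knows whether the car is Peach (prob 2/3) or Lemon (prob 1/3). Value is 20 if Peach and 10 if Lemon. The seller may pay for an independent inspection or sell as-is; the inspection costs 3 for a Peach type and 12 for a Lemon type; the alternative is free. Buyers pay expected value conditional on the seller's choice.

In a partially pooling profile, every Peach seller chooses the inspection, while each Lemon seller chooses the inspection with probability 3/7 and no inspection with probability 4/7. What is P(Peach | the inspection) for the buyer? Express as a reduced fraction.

P(the inspection) = (2/3)·1 + (1/3)·(3/7) = 17/21.
By Bayes' rule, P(Peach | the inspection) = (2/3) / (17/21) = 14/17.

14/17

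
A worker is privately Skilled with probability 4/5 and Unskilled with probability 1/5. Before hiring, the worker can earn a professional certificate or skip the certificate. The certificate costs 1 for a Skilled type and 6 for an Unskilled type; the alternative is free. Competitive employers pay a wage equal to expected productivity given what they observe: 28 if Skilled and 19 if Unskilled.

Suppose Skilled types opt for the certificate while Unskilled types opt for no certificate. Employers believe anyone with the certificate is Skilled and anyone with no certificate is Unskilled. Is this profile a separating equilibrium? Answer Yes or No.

No

Under these beliefs, the certificate earns wage 28 and no certificate earns wage 19.
Skilled: the certificate nets 28 − 1 = 27; no certificate nets 19. Skilled prefers the certificate.
Unskilled: the certificate nets 28 − 6 = 22; no certificate nets 19. Unskilled would deviate to the certificate.
Unskilled has a profitable deviation, so the profile is not an equilibrium.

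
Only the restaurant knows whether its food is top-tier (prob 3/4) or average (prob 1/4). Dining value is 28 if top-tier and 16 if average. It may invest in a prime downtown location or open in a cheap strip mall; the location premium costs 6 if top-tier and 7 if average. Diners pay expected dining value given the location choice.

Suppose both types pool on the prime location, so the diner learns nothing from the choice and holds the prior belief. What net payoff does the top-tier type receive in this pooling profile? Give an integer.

Pooled price premium = 3/4·28 + 1/4·16 = 25.
top-tier pays cost 6 for the prime location, so net payoff = 25 − 6 = 19.

19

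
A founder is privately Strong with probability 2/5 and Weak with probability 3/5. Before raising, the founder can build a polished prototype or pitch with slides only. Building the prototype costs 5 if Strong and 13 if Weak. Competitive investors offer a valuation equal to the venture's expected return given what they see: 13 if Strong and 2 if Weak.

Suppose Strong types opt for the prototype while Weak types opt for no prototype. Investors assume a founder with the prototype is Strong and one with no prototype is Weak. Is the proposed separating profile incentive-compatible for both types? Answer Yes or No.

Yes

Under these beliefs, the prototype earns valuation 13 and no prototype earns valuation 2.
Strong: the prototype nets 13 − 5 = 8; no prototype nets 2. Strong prefers the prototype.
Weak: the prototype nets 13 − 13 = 0; no prototype nets 2. Weak prefers no prototype.
Neither type deviates, so the separating profile is an equilibrium.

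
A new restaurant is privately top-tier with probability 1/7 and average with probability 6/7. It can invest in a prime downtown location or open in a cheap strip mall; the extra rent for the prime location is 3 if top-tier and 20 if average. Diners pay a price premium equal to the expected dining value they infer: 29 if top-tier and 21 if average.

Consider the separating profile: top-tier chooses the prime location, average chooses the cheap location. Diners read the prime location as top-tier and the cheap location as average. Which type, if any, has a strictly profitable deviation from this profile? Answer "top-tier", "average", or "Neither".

Neither

The prime location pays 29; the cheap location pays 21.
top-tier: assigned the prime location, nets 29 − 3 = 26; deviating to the cheap location nets 21.
average: assigned the cheap location, nets 21; deviating to the prime location nets 29 − 20 = 9.
Both types strictly prefer their assigned action; no profitable deviation.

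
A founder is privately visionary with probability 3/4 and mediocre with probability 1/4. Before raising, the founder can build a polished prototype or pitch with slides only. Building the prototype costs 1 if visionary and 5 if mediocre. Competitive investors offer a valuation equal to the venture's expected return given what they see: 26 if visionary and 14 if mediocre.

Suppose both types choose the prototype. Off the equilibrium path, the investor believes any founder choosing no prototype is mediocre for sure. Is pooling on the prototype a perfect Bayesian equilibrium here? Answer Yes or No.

On path, the investor holds the prior and pays 3/4·26 + 1/4·14 = 23. Off path (no prototype), believing mediocre, it pays 14.
visionary: the prototype nets 23 − 1 = 22; no prototype nets 14. visionary stays.
mediocre: the prototype nets 23 − 5 = 18; no prototype nets 14. mediocre stays.
No type deviates, so pooling is sustained.

Yes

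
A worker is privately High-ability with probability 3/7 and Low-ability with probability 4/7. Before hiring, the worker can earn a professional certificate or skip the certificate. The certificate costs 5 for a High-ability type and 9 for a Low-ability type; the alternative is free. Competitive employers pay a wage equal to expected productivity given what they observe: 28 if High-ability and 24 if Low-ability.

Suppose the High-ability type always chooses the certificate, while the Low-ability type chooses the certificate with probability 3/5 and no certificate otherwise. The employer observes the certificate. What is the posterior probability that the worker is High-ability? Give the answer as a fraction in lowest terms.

5/9

P(the certificate) = (3/7)·1 + (4/7)·(3/5) = 27/35.
By Bayes' rule, P(High-ability | the certificate) = (3/7) / (27/35) = 5/9.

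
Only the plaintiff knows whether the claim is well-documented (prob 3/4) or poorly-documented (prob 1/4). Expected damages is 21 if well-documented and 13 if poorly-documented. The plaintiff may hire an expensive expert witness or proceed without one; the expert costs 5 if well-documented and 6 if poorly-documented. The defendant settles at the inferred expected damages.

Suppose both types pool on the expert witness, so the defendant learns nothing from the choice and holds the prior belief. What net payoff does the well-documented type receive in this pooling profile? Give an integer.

Pooled settlement = 3/4·21 + 1/4·13 = 19.
well-documented pays cost 5 for the expert witness, so net payoff = 19 − 5 = 14.

14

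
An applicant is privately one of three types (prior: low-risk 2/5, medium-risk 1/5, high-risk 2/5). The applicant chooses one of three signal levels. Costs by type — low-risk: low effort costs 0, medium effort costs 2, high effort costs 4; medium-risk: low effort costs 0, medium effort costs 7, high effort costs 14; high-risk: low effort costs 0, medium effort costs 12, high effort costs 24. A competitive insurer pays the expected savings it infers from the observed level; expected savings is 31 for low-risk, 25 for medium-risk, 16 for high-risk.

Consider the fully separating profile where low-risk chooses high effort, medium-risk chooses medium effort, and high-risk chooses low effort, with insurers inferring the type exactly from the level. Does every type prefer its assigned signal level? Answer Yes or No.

Yes

Separating rebates: high effort → 31, medium effort → 25, low effort → 16.
low-risk (assigned high effort): low effort: 16 − 0 = 16; medium effort: 25 − 2 = 23; high effort: 31 − 4 = 27. low-risk stays.
medium-risk (assigned medium effort): low effort: 16 − 0 = 16; medium effort: 25 − 7 = 18; high effort: 31 − 14 = 17. medium-risk stays.
high-risk (assigned low effort): low effort: 16 − 0 = 16; medium effort: 25 − 12 = 13; high effort: 31 − 24 = 7. high-risk stays.
Every type prefers its assigned level; separation holds.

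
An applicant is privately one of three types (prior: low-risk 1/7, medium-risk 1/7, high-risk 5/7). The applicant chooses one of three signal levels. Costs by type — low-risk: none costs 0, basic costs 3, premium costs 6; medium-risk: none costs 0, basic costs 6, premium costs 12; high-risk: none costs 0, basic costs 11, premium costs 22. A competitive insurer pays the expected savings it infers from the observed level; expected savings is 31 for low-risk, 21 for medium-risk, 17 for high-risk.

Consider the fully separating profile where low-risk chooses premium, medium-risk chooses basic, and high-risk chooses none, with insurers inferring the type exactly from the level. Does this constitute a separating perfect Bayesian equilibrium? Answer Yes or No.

Separating rebates: premium → 31, basic → 21, none → 17.
low-risk (assigned premium): none: 17 − 0 = 17; basic: 21 − 3 = 18; premium: 31 − 6 = 25. low-risk stays.
medium-risk (assigned basic): none: 17 − 0 = 17; basic: 21 − 6 = 15; premium: 31 − 12 = 19. medium-risk prefers premium.
high-risk (assigned none): none: 17 − 0 = 17; basic: 21 − 11 = 10; premium: 31 − 22 = 9. high-risk stays.
At least one type deviates; the separating profile fails.

No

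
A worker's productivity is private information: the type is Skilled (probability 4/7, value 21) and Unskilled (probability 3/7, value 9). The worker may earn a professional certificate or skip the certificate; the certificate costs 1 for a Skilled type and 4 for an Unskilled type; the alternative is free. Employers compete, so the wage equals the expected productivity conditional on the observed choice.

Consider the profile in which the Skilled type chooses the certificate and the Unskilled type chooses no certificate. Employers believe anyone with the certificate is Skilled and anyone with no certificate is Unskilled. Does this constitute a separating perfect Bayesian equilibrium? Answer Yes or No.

No

Under these beliefs, the certificate earns wage 21 and no certificate earns wage 9.
Skilled: the certificate nets 21 − 1 = 20; no certificate nets 9. Skilled prefers the certificate.
Unskilled: the certificate nets 21 − 4 = 17; no certificate nets 9. Unskilled would deviate to the certificate.
Unskilled has a profitable deviation, so the profile is not an equilibrium.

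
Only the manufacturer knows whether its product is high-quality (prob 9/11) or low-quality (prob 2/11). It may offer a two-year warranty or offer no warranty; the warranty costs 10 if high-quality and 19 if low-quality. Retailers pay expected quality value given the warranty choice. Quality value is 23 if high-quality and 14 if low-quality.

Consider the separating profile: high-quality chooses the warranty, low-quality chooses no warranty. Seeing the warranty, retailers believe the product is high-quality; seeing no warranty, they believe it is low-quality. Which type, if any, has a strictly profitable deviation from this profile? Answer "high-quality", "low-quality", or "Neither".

The warranty pays 23; no warranty pays 14.
high-quality: assigned the warranty, nets 23 − 10 = 13; deviating to no warranty nets 14.
low-quality: assigned no warranty, nets 14; deviating to the warranty nets 23 − 19 = 4.
The high-quality type gains 1 by deviating.

high-quality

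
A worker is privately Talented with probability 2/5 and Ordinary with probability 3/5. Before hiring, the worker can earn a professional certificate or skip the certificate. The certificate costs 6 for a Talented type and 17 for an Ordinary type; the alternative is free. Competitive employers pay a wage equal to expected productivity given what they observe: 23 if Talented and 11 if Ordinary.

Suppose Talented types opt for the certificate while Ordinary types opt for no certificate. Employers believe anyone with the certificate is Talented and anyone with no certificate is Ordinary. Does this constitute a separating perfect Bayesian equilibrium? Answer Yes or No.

Yes

Under these beliefs, the certificate earns wage 23 and no certificate earns wage 11.
Talented: the certificate nets 23 − 6 = 17; no certificate nets 11. Talented prefers the certificate.
Ordinary: the certificate nets 23 − 17 = 6; no certificate nets 11. Ordinary prefers no certificate.
Neither type deviates, so the separating profile is an equilibrium.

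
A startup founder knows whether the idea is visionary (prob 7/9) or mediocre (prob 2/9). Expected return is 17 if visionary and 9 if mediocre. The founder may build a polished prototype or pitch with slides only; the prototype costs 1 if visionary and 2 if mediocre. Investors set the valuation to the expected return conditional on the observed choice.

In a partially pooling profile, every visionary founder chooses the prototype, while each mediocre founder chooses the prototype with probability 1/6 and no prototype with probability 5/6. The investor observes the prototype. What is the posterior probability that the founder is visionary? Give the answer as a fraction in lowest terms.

21/22

P(the prototype) = (7/9)·1 + (2/9)·(1/6) = 22/27.
By Bayes' rule, P(visionary | the prototype) = (7/9) / (22/27) = 21/22.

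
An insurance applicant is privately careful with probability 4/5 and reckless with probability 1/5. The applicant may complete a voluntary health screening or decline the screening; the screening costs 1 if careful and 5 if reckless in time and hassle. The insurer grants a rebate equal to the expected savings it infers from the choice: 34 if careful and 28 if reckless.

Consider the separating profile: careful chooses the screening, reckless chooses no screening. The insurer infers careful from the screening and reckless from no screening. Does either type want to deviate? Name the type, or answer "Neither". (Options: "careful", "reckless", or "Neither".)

The screening pays 34; no screening pays 28.
careful: assigned the screening, nets 34 − 1 = 33; deviating to no screening nets 28.
reckless: assigned no screening, nets 28; deviating to the screening nets 34 − 5 = 29.
The reckless type gains 1 by deviating.

reckless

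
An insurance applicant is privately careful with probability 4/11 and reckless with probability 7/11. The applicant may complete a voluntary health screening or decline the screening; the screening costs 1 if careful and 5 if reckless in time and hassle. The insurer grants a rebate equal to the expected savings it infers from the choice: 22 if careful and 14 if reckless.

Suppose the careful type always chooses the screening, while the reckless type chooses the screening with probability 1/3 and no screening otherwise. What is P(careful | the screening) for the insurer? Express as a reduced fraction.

12/19

P(the screening) = (4/11)·1 + (7/11)·(1/3) = 19/33.
By Bayes' rule, P(careful | the screening) = (4/11) / (19/33) = 12/19.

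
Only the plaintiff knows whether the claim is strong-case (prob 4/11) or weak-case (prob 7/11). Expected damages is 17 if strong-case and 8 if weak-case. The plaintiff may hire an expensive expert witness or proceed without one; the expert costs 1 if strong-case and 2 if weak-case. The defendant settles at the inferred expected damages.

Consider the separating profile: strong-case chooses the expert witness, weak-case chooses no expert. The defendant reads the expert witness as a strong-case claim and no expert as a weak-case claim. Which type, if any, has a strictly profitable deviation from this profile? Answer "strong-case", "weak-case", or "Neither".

weak-case

The expert witness pays 17; no expert pays 8.
strong-case: assigned the expert witness, nets 17 − 1 = 16; deviating to no expert nets 8.
weak-case: assigned no expert, nets 8; deviating to the expert witness nets 17 − 2 = 15.
The weak-case type gains 7 by deviating.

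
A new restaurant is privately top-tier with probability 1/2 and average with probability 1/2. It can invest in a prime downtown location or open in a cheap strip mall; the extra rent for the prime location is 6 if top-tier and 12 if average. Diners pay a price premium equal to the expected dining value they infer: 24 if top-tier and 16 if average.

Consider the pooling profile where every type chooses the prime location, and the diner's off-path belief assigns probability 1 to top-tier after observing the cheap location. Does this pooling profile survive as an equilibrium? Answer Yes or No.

On path, the diner holds the prior and pays 1/2·24 + 1/2·16 = 20. Off path (the cheap location), believing top-tier, it pays 24.
top-tier: the prime location nets 20 − 6 = 14; the cheap location nets 24. top-tier would deviate.
average: the prime location nets 20 − 12 = 8; the cheap location nets 24. average would deviate.
A type deviates, so pooling fails.

No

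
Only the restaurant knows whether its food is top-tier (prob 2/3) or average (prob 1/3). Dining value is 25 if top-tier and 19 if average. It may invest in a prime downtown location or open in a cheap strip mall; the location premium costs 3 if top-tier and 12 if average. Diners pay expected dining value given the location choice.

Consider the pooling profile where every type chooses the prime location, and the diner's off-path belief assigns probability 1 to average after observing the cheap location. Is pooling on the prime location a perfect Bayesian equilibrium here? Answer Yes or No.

No

On path, the diner holds the prior and pays 2/3·25 + 1/3·19 = 23. Off path (the cheap location), believing average, it pays 19.
top-tier: the prime location nets 23 − 3 = 20; the cheap location nets 19. top-tier stays.
average: the prime location nets 23 − 12 = 11; the cheap location nets 19. average would deviate.
A type deviates, so pooling fails.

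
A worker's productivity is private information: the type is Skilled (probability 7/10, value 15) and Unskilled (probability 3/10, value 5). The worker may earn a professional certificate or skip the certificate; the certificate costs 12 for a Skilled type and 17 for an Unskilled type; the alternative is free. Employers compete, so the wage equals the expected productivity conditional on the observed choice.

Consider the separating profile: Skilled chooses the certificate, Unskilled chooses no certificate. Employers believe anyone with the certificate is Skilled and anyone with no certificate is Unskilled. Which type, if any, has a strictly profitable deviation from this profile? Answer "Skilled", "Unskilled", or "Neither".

The certificate pays 15; no certificate pays 5.
Skilled: assigned the certificate, nets 15 − 12 = 3; deviating to no certificate nets 5.
Unskilled: assigned no certificate, nets 5; deviating to the certificate nets 15 − 17 = -2.
The Skilled type gains 2 by deviating.

Skilled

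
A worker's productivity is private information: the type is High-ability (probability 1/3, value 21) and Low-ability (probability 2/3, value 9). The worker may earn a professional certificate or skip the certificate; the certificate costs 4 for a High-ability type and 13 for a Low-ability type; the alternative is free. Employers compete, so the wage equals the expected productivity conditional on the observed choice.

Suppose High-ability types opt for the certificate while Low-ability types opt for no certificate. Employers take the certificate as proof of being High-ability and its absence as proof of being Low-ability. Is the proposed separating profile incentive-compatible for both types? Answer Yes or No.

Yes

Under these beliefs, the certificate earns wage 21 and no certificate earns wage 9.
High-ability: the certificate nets 21 − 4 = 17; no certificate nets 9. High-ability prefers the certificate.
Low-ability: the certificate nets 21 − 13 = 8; no certificate nets 9. Low-ability prefers no certificate.
Neither type deviates, so the separating profile is an equilibrium.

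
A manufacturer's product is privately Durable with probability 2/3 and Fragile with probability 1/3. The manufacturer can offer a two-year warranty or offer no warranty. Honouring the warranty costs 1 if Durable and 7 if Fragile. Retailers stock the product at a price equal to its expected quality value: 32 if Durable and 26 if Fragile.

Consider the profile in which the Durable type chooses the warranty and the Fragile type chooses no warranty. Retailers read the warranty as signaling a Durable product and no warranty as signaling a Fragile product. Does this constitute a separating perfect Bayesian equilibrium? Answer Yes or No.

Yes

Under these beliefs, the warranty earns price 32 and no warranty earns price 26.
Durable: the warranty nets 32 − 1 = 31; no warranty nets 26. Durable prefers the warranty.
Fragile: the warranty nets 32 − 7 = 25; no warranty nets 26. Fragile prefers no warranty.
Neither type deviates, so the separating profile is an equilibrium.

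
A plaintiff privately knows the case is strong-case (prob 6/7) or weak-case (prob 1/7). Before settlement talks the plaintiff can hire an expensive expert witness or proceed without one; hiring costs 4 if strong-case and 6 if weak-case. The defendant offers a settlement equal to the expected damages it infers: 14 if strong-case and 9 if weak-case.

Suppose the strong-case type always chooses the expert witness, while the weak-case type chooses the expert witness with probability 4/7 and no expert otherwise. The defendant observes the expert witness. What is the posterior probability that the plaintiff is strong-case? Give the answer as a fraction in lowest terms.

21/23

P(the expert witness) = (6/7)·1 + (1/7)·(4/7) = 46/49.
By Bayes' rule, P(strong-case | the expert witness) = (6/7) / (46/49) = 21/23.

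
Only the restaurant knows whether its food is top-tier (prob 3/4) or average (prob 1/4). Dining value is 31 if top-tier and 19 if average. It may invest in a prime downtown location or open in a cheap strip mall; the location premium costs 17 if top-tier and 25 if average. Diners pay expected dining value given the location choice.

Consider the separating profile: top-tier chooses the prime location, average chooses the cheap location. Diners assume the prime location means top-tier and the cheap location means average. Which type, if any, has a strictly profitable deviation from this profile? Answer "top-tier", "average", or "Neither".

The prime location pays 31; the cheap location pays 19.
top-tier: assigned the prime location, nets 31 − 17 = 14; deviating to the cheap location nets 19.
average: assigned the cheap location, nets 19; deviating to the prime location nets 31 − 25 = 6.
The top-tier type gains 5 by deviating.

top-tier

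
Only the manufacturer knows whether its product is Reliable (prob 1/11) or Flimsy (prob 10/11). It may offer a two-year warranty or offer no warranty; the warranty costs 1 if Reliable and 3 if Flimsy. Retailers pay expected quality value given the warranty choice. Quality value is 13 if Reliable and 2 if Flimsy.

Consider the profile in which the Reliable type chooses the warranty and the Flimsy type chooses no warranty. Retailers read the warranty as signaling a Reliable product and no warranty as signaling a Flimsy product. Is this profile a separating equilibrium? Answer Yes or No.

No

Under these beliefs, the warranty earns price 13 and no warranty earns price 2.
Reliable: the warranty nets 13 − 1 = 12; no warranty nets 2. Reliable prefers the warranty.
Flimsy: the warranty nets 13 − 3 = 10; no warranty nets 2. Flimsy would deviate to the warranty.
Flimsy has a profitable deviation, so the profile is not an equilibrium.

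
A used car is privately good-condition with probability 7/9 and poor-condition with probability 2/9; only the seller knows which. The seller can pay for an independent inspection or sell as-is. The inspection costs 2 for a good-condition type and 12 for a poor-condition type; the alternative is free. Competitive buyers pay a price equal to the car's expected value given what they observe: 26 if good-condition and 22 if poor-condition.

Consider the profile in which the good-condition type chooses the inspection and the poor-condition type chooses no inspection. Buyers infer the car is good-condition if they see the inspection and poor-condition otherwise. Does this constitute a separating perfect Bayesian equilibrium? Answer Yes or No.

Yes

Under these beliefs, the inspection earns price 26 and no inspection earns price 22.
good-condition: the inspection nets 26 − 2 = 24; no inspection nets 22. good-condition prefers the inspection.
poor-condition: the inspection nets 26 − 12 = 14; no inspection nets 22. poor-condition prefers no inspection.
Neither type deviates, so the separating profile is an equilibrium.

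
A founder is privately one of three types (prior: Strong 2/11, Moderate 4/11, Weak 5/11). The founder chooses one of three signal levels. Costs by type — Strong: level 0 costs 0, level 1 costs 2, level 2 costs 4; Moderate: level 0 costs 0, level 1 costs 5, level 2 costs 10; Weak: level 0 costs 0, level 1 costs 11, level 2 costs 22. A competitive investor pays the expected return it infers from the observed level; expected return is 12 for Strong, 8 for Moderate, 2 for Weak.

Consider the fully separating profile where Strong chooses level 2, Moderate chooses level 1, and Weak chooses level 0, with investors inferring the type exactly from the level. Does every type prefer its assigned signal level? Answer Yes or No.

Separating valuations: level 2 → 12, level 1 → 8, level 0 → 2.
Strong (assigned level 2): level 0: 2 − 0 = 2; level 1: 8 − 2 = 6; level 2: 12 − 4 = 8. Strong stays.
Moderate (assigned level 1): level 0: 2 − 0 = 2; level 1: 8 − 5 = 3; level 2: 12 − 10 = 2. Moderate stays.
Weak (assigned level 0): level 0: 2 − 0 = 2; level 1: 8 − 11 = -3; level 2: 12 − 22 = -10. Weak stays.
Every type prefers its assigned level; separation holds.

Yes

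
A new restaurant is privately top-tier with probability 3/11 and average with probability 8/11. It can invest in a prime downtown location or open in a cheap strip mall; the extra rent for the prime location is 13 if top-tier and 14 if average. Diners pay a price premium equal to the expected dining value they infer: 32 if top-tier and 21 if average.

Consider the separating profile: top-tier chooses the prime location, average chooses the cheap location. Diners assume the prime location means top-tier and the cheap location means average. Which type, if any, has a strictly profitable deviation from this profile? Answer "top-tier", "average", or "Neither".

The prime location pays 32; the cheap location pays 21.
top-tier: assigned the prime location, nets 32 − 13 = 19; deviating to the cheap location nets 21.
average: assigned the cheap location, nets 21; deviating to the prime location nets 32 − 14 = 18.
The top-tier type gains 2 by deviating.

top-tier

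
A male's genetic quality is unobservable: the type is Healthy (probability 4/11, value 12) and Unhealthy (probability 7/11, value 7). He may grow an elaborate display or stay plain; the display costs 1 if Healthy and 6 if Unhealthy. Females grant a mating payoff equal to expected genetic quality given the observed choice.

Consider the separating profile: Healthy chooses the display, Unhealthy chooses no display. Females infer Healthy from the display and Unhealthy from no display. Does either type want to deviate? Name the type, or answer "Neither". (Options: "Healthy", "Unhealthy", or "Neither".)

Neither

The display pays 12; no display pays 7.
Healthy: assigned the display, nets 12 − 1 = 11; deviating to no display nets 7.
Unhealthy: assigned no display, nets 7; deviating to the display nets 12 − 6 = 6.
Both types strictly prefer their assigned action; no profitable deviation.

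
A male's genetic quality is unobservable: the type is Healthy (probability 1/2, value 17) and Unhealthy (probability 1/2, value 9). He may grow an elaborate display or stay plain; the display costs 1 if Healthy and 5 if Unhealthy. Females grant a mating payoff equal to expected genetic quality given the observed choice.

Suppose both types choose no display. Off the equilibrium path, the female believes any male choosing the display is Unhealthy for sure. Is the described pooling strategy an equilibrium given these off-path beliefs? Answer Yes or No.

Yes

On path, the female holds the prior and pays 1/2·17 + 1/2·9 = 13. Off path (the display), believing Unhealthy, it pays 9.
Healthy: no display nets 13; the display nets 9 − 1 = 8. Healthy stays.
Unhealthy: no display nets 13; the display nets 9 − 5 = 4. Unhealthy stays.
No type deviates, so pooling is sustained.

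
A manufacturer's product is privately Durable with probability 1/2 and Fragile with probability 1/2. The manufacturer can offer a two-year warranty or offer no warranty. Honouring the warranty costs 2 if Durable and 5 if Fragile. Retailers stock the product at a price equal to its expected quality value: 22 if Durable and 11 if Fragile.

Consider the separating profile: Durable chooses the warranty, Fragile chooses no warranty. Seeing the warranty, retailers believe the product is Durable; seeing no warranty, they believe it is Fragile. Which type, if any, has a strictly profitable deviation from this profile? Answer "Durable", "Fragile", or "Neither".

The warranty pays 22; no warranty pays 11.
Durable: assigned the warranty, nets 22 − 2 = 20; deviating to no warranty nets 11.
Fragile: assigned no warranty, nets 11; deviating to the warranty nets 22 − 5 = 17.
The Fragile type gains 6 by deviating.

Fragile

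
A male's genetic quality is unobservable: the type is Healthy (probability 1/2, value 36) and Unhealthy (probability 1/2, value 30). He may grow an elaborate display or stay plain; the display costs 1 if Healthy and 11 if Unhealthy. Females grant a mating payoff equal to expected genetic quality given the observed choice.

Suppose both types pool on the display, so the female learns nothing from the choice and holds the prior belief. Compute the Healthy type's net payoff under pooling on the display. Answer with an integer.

Pooled mating payoff = 1/2·36 + 1/2·30 = 33.
Healthy pays cost 1 for the display, so net payoff = 33 − 1 = 32.

32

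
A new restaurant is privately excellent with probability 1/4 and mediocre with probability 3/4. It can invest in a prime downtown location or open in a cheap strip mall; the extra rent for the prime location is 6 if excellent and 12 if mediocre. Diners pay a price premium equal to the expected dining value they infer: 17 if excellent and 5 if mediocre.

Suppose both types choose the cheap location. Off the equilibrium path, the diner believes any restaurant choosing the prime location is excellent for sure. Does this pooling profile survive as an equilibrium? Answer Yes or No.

On path, the diner holds the prior and pays 1/4·17 + 3/4·5 = 8. Off path (the prime location), believing excellent, it pays 17.
excellent: the cheap location nets 8; the prime location nets 17 − 6 = 11. excellent would deviate.
mediocre: the cheap location nets 8; the prime location nets 17 − 12 = 5. mediocre stays.
A type deviates, so pooling fails.

No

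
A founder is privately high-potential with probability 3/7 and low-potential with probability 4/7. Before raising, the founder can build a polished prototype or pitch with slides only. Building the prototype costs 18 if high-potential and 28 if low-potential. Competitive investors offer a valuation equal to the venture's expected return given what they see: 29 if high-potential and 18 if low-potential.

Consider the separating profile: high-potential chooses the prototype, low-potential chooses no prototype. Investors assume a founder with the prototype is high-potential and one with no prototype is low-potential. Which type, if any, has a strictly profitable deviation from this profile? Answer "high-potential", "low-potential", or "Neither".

high-potential

The prototype pays 29; no prototype pays 18.
high-potential: assigned the prototype, nets 29 − 18 = 11; deviating to no prototype nets 18.
low-potential: assigned no prototype, nets 18; deviating to the prototype nets 29 − 28 = 1.
The high-potential type gains 7 by deviating.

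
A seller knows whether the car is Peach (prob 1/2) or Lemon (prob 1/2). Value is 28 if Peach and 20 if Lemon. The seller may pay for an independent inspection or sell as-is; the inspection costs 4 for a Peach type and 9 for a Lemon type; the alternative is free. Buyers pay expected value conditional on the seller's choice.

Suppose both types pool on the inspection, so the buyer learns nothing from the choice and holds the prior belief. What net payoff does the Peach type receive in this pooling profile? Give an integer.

20

Pooled price = 1/2·28 + 1/2·20 = 24.
Peach pays cost 4 for the inspection, so net payoff = 24 − 4 = 20.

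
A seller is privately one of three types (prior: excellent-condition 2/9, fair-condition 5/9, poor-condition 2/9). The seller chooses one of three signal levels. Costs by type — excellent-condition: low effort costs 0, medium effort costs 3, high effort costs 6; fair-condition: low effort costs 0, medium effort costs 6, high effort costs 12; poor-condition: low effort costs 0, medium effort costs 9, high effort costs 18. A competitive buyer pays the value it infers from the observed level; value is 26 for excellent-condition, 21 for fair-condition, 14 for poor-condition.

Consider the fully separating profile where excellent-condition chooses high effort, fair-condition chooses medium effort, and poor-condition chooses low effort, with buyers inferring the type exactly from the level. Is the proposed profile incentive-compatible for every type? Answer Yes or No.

Yes

Separating prices: high effort → 26, medium effort → 21, low effort → 14.
excellent-condition (assigned high effort): low effort: 14 − 0 = 14; medium effort: 21 − 3 = 18; high effort: 26 − 6 = 20. excellent-condition stays.
fair-condition (assigned medium effort): low effort: 14 − 0 = 14; medium effort: 21 − 6 = 15; high effort: 26 − 12 = 14. fair-condition stays.
poor-condition (assigned low effort): low effort: 14 − 0 = 14; medium effort: 21 − 9 = 12; high effort: 26 − 18 = 8. poor-condition stays.
Every type prefers its assigned level; separation holds.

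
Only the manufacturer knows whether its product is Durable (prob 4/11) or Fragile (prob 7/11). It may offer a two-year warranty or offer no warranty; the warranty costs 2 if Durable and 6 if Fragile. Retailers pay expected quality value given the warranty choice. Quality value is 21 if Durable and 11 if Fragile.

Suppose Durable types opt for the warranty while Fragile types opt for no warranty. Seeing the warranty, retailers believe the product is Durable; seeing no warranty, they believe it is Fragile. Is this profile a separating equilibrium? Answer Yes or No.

No

Under these beliefs, the warranty earns price 21 and no warranty earns price 11.
Durable: the warranty nets 21 − 2 = 19; no warranty nets 11. Durable prefers the warranty.
Fragile: the warranty nets 21 − 6 = 15; no warranty nets 11. Fragile would deviate to the warranty.
Fragile has a profitable deviation, so the profile is not an equilibrium.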